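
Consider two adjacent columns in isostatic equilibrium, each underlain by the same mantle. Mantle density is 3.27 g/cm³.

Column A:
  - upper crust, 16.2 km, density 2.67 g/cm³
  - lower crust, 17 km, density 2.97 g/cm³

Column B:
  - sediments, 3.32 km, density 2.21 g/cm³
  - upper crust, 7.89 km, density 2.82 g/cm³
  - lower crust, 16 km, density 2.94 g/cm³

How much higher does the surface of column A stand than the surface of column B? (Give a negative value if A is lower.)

0.755 km

For any compensation level in the mantle, the mantle terms cancel and isostasy reduces to e = (Σt_A − Σt_B) − (Σ(ρt)_A − Σ(ρt)_B) / ρ_m.
Σt_A = 33.2 km; Σt_B = 27.21 km; Σ(ρt)_A = 93.744; Σ(ρt)_B = 76.627 (in km·g/cm³).
e = (33.2 − 27.21) − (93.744 − 76.627) / 3.27 = 0.755 km.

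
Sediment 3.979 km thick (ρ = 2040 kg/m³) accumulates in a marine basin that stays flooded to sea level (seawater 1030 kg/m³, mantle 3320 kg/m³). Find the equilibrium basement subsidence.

1.75 km

Submarine loading: the sediment displaces seawater, and the subsidence is in turn flooded, so s (ρ_m − ρ_w) = t (ρ_sed − ρ_w).
s = 3.979 km × (2040 − 1030) / (3320 − 1030) = 1.75 km.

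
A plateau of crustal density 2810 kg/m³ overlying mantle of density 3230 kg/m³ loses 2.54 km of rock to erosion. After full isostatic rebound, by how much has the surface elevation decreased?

0.33 km

Rebound u = e ρ_c/ρ_m = 2.54 km × 2810/3230 = 2.21 km.
Net surface drop = e − u = 2.54 km − 2.21 km = e (ρ_m − ρ_c)/ρ_m = 0.33 km.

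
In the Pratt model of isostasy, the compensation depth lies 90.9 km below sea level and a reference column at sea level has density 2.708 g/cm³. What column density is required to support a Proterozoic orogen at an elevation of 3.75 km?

Pratt balance: ρ_ref D = ρ (D + h).
ρ = ρ_ref D/(D + h) = 2.708 × 90.9 km/(90.9 km + 3.75 km) = 2.6 g/cm³.

2.6 g/cm³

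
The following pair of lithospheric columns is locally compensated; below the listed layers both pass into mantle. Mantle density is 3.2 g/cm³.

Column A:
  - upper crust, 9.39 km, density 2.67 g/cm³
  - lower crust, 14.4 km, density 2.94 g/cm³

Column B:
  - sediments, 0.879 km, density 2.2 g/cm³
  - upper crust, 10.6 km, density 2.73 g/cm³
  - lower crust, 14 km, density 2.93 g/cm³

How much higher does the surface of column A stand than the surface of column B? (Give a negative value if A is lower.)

For any compensation level in the mantle, the mantle terms cancel and isostasy reduces to e = (Σt_A − Σt_B) − (Σ(ρt)_A − Σ(ρt)_B) / ρ_m.
Σt_A = 23.79 km; Σt_B = 25.479 km; Σ(ρt)_A = 67.4073; Σ(ρt)_B = 71.8918 (in km·g/cm³).
e = (23.79 − 25.479) − (67.4073 − 71.8918) / 3.2 = −0.288 km.

−0.288 km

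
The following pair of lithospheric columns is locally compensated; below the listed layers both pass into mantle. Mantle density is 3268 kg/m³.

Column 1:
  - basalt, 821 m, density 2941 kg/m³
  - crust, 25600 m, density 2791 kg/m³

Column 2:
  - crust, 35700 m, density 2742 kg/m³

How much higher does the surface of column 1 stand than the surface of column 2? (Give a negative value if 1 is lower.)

−1930 m

For any compensation level in the mantle, the mantle terms cancel and isostasy reduces to e = (Σt_1 − Σt_2) − (Σ(ρt)_1 − Σ(ρt)_2) / ρ_m.
Σt_1 = 26421 m; Σt_2 = 35700 m; Σ(ρt)_1 = 73864161; Σ(ρt)_2 = 97889400 (in m·kg/m³).
e = (26421 − 35700) − (73864161 − 97889400) / 3268 = −1930 m.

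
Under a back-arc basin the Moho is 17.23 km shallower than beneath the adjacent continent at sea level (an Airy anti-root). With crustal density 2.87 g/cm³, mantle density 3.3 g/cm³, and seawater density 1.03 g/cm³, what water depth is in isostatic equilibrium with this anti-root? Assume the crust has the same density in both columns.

4.03 km

Replacing a thickness d of crust by seawater at the top must be balanced by replacing crust with mantle at the base: d (ρ_c − ρ_w) = a (ρ_m − ρ_c).
d = a (ρ_m − ρ_c)/(ρ_c − ρ_w) = 17.23 km × 0.43/1.84 = 4.03 km.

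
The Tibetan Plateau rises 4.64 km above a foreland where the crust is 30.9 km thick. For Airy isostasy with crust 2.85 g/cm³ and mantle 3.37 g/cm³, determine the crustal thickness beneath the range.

Root depth r = h ρ_c / (ρ_m − ρ_c) = 4.64 km × 2.85 / 0.52 = 25.43 km.
Total thickness = T + h + r = 30.9 km + 4.64 km + 25.43 km = 61 km.

61 km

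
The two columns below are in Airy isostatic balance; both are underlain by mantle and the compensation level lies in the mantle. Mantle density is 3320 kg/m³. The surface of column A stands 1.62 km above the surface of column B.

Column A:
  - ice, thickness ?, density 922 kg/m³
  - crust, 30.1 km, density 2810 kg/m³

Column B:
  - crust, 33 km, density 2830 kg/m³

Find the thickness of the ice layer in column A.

Take the compensation level at the base of the deeper column (depth z_c below the surface of column A) and equate Σ ρ_i t_i down to z_c; mantle fills any gap and the z_c terms cancel.
Column A: x×922 + 30.1×2810 + (z_c − 30.1 − x)×3320
Column B: 1.62×0 + 33×2830 + (z_c − 1.62 − 33)×3320
The z_c×3320 term appears on both sides and cancels. Collect the known terms of each column as K = Σ(ρt)_known − 3320 × (depth of known layers): K_A = 84581 − 3320×30.1 = −15351; K_B = 93390 − 3320×(1.62 + 33) = −21548.4.
Balance: K_A − x×(3320 − 922) = K_B, so x = (K_A − K_B)/(3320 − 922) = 6197.4/2398 = 2.58 km.

2.58 km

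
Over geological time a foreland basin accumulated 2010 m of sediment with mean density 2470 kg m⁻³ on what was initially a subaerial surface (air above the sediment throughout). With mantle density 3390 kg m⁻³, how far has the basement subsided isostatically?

1460 m

Subaerial load: s = t ρ_sed / ρ_m = 2010 m × 2470/3390 = 1460 m.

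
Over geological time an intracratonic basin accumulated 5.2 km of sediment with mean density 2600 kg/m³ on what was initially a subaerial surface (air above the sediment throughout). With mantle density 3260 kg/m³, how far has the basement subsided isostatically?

4.15 km

Subaerial load: s = t ρ_sed / ρ_m = 5.2 km × 2600/3260 = 4.15 km.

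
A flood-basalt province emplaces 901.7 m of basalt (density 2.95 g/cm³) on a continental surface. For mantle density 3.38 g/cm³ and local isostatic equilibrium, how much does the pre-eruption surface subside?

787 m

Subaerial loading: s = t ρ_load / ρ_m.
s = 901.7 m × 2.95/3.38 = 787 m.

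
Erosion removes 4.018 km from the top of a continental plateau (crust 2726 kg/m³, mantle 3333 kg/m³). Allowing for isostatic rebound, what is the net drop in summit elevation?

Rebound u = e ρ_c/ρ_m = 4.018 km × 2726/3333 = 3.286 km.
Net surface drop = e − u = 4.018 km − 3.286 km = e (ρ_m − ρ_c)/ρ_m = 0.732 km.

0.732 km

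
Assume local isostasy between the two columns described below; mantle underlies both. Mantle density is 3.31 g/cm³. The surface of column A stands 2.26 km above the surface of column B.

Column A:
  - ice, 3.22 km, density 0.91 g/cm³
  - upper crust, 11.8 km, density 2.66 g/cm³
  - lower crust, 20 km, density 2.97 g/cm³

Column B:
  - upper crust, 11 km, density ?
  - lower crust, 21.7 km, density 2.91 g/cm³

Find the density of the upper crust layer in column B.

Take the compensation level at the base of the deeper column (depth z_c below the surface of column A) and equate Σ ρ_i t_i down to z_c; mantle fills any gap and the z_c terms cancel.
Column A: 3.22×0.91 + 11.8×2.66 + 20×2.97 + (z_c − 35.02)×3.31
Column B: 2.26×0 + 11×ρ + 21.7×2.91 + (z_c − 2.26 − 32.7)×3.31
The z_c×3.31 term appears on both sides and cancels. Collect the known terms of each column as K = Σ(ρt)_known − 3.31 × (depth of known layers): K_A = 93.7182 − 3.31×35.02 = −22.198; K_B = 63.147 − 3.31×(2.26 + 32.7) = −52.5706.
Balance: K_A = K_B + 11×ρ, so ρ = (K_A − K_B)/11 = 30.3726/11 = 2.76 g/cm³.

2.76 g/cm³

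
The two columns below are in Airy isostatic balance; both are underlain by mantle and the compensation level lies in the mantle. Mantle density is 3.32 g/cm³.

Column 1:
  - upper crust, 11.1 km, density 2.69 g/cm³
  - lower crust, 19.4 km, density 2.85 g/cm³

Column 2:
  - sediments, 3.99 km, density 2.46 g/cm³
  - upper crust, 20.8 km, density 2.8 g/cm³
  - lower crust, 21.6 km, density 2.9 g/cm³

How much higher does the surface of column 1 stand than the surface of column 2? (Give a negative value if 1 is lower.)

For any compensation level in the mantle, the mantle terms cancel and isostasy reduces to e = (Σt_1 − Σt_2) − (Σ(ρt)_1 − Σ(ρt)_2) / ρ_m.
Σt_1 = 30.5 km; Σt_2 = 46.39 km; Σ(ρt)_1 = 85.149; Σ(ρt)_2 = 130.6954 (in km·g/cm³).
e = (30.5 − 46.39) − (85.149 − 130.6954) / 3.32 = −2.17 km.

−2.17 km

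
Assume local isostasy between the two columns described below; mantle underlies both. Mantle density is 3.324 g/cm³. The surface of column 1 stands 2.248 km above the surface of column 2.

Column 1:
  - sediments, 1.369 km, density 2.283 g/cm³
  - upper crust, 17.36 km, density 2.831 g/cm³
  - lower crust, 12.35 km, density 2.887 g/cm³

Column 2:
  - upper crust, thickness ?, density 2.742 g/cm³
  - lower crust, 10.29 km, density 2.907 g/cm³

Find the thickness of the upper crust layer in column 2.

6.22 km

Take the compensation level at the base of the deeper column (depth z_c below the surface of column 1) and equate Σ ρ_i t_i down to z_c; mantle fills any gap and the z_c terms cancel.
Column 1: 1.369×2.283 + 17.36×2.831 + 12.35×2.887 + (z_c − 31.079)×3.324
Column 2: 2.248×0 + x×2.742 + 10.29×2.907 + (z_c − 2.248 − 10.29 − x)×3.324
The z_c×3.324 term appears on both sides and cancels. Collect the known terms of each column as K = Σ(ρt)_known − 3.324 × (depth of known layers): K_1 = 87.926037 − 3.324×31.079 = −15.380559; K_2 = 29.91303 − 3.324×(2.248 + 10.29) = −11.763282.
Balance: K_1 = K_2 − x×(3.324 − 2.742), so x = (K_2 − K_1)/(3.324 − 2.742) = 3.61728/0.582 = 6.22 km.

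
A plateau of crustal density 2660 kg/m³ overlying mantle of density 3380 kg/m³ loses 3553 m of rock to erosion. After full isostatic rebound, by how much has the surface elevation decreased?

Rebound u = e ρ_c/ρ_m = 3553 m × 2660/3380 = 2796 m.
Net surface drop = e − u = 3553 m − 2796 m = e (ρ_m − ρ_c)/ρ_m = 757 m.

757 m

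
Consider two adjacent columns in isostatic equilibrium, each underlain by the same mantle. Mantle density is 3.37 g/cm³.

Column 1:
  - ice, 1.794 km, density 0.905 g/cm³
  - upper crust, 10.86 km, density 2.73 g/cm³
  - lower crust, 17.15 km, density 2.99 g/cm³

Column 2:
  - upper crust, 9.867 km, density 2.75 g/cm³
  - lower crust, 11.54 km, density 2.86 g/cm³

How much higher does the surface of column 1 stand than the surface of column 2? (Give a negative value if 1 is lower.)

1.75 km

For any compensation level in the mantle, the mantle terms cancel and isostasy reduces to e = (Σt_1 − Σt_2) − (Σ(ρt)_1 − Σ(ρt)_2) / ρ_m.
Σt_1 = 29.804 km; Σt_2 = 21.407 km; Σ(ρt)_1 = 82.54987; Σ(ρt)_2 = 60.13865 (in km·g/cm³).
e = (29.804 − 21.407) − (82.54987 − 60.13865) / 3.37 = 1.75 km.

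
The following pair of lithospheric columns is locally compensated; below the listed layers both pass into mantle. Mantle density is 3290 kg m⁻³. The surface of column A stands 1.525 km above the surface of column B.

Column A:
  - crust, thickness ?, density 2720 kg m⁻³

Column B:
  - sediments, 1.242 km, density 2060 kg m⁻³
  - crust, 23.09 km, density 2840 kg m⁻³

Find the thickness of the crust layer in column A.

29.7 km

Take the compensation level at the base of the deeper column (depth z_c below the surface of column A) and equate Σ ρ_i t_i down to z_c; mantle fills any gap and the z_c terms cancel.
Column A: x×2720 + (z_c − 0 − x)×3290
Column B: 1.525×0 + 1.242×2060 + 23.09×2840 + (z_c − 1.525 − 24.332)×3290
The z_c×3290 term appears on both sides and cancels. Collect the known terms of each column as K = Σ(ρt)_known − 3290 × (depth of known layers): K_A = 0 − 3290×0 = 0; K_B = 68134.12 − 3290×(1.525 + 24.332) = −16935.41.
Balance: K_A − x×(3290 − 2720) = K_B, so x = (K_A − K_B)/(3290 − 2720) = 16935.4/570 = 29.7 km.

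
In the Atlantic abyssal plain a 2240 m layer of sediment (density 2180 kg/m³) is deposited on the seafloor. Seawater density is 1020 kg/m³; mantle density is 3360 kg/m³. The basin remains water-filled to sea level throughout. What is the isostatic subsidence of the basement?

Submarine loading: the sediment displaces seawater, and the subsidence is in turn flooded, so s (ρ_m − ρ_w) = t (ρ_sed − ρ_w).
s = 2240 m × (2180 − 1020) / (3360 − 1020) = 1110 m.

1110 m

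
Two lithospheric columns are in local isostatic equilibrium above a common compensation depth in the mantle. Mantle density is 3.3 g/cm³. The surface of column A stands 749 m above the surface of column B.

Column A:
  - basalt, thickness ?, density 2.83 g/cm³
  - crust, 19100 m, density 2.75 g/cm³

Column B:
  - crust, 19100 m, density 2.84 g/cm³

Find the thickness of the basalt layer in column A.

Take the compensation level at the base of the deeper column (depth z_c below the surface of column A) and equate Σ ρ_i t_i down to z_c; mantle fills any gap and the z_c terms cancel.
Column A: x×2.83 + 19100×2.75 + (z_c − 19100 − x)×3.3
Column B: 749×0 + 19100×2.84 + (z_c − 749 − 19100)×3.3
The z_c×3.3 term appears on both sides and cancels. Collect the known terms of each column as K = Σ(ρt)_known − 3.3 × (depth of known layers): K_A = 52525 − 3.3×19100 = −10505; K_B = 54244 − 3.3×(749 + 19100) = −11257.7.
Balance: K_A − x×(3.3 − 2.83) = K_B, so x = (K_A − K_B)/(3.3 − 2.83) = 752.7/0.47 = 1600 m.

1600 m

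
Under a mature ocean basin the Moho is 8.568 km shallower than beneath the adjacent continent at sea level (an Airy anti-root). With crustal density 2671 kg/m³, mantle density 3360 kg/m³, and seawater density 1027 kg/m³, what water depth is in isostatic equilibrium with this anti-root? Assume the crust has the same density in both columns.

3.59 km

Replacing a thickness d of crust by seawater at the top must be balanced by replacing crust with mantle at the base: d (ρ_c − ρ_w) = a (ρ_m − ρ_c).
d = a (ρ_m − ρ_c)/(ρ_c − ρ_w) = 8.568 km × 689/1644 = 3.59 km.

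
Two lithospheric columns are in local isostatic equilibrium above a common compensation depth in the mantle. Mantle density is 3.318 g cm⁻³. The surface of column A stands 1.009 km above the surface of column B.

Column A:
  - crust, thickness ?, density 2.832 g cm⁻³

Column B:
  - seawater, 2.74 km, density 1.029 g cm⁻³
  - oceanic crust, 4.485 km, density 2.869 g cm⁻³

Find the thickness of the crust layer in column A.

Take the compensation level at the base of the deeper column (depth z_c below the surface of column A) and equate Σ ρ_i t_i down to z_c; mantle fills any gap and the z_c terms cancel.
Column A: x×2.832 + (z_c − 0 − x)×3.318
Column B: 1.009×0 + 2.74×1.029 + 4.485×2.869 + (z_c − 1.009 − 7.225)×3.318
The z_c×3.318 term appears on both sides and cancels. Collect the known terms of each column as K = Σ(ρt)_known − 3.318 × (depth of known layers): K_A = 0 − 3.318×0 = 0; K_B = 15.686925 − 3.318×(1.009 + 7.225) = −11.633487.
Balance: K_A − x×(3.318 − 2.832) = K_B, so x = (K_A − K_B)/(3.318 − 2.832) = 11.6335/0.486 = 23.9 km.

23.9 km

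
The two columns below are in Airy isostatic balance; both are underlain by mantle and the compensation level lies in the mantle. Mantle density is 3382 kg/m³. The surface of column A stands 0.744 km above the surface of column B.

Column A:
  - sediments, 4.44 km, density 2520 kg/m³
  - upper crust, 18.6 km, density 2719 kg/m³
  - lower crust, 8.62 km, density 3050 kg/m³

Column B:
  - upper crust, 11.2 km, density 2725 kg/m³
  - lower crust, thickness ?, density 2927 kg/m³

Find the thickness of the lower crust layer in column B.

20.1 km

Take the compensation level at the base of the deeper column (depth z_c below the surface of column A) and equate Σ ρ_i t_i down to z_c; mantle fills any gap and the z_c terms cancel.
Column A: 4.44×2520 + 18.6×2719 + 8.62×3050 + (z_c − 31.66)×3382
Column B: 0.744×0 + 11.2×2725 + x×2927 + (z_c − 0.744 − 11.2 − x)×3382
The z_c×3382 term appears on both sides and cancels. Collect the known terms of each column as K = Σ(ρt)_known − 3382 × (depth of known layers): K_A = 88053.2 − 3382×31.66 = −19020.92; K_B = 30520 − 3382×(0.744 + 11.2) = −9874.608.
Balance: K_A = K_B − x×(3382 − 2927), so x = (K_B − K_A)/(3382 − 2927) = 9146.31/455 = 20.1 km.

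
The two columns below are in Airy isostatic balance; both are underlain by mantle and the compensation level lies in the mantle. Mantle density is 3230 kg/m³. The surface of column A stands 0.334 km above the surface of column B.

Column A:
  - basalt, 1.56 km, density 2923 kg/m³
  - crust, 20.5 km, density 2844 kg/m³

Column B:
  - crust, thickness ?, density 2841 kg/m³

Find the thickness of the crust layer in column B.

Take the compensation level at the base of the deeper column (depth z_c below the surface of column A) and equate Σ ρ_i t_i down to z_c; mantle fills any gap and the z_c terms cancel.
Column A: 1.56×2923 + 20.5×2844 + (z_c − 22.06)×3230
Column B: 0.334×0 + x×2841 + (z_c − 0.334 − 0 − x)×3230
The z_c×3230 term appears on both sides and cancels. Collect the known terms of each column as K = Σ(ρt)_known − 3230 × (depth of known layers): K_A = 62861.88 − 3230×22.06 = −8391.92; K_B = 0 − 3230×(0.334 + 0) = −1078.82.
Balance: K_A = K_B − x×(3230 − 2841), so x = (K_B − K_A)/(3230 − 2841) = 7313.1/389 = 18.8 km.

18.8 km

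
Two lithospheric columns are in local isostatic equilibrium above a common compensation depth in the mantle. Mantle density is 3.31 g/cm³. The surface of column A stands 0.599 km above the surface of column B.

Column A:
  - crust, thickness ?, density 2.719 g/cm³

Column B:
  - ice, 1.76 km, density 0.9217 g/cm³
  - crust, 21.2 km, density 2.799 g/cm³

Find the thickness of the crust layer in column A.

28.8 km

Take the compensation level at the base of the deeper column (depth z_c below the surface of column A) and equate Σ ρ_i t_i down to z_c; mantle fills any gap and the z_c terms cancel.
Column A: x×2.719 + (z_c − 0 − x)×3.31
Column B: 0.599×0 + 1.76×0.9217 + 21.2×2.799 + (z_c − 0.599 − 22.96)×3.31
The z_c×3.31 term appears on both sides and cancels. Collect the known terms of each column as K = Σ(ρt)_known − 3.31 × (depth of known layers): K_A = 0 − 3.31×0 = 0; K_B = 60.960992 − 3.31×(0.599 + 22.96) = −17.019298.
Balance: K_A − x×(3.31 − 2.719) = K_B, so x = (K_A − K_B)/(3.31 − 2.719) = 17.0193/0.591 = 28.8 km.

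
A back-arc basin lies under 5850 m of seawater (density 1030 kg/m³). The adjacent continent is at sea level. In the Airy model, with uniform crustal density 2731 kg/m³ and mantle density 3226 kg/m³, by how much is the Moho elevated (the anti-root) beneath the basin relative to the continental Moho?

Balancing pressure at the compensation depth: replacing crust with seawater at the top is compensated by replacing crust with mantle at the base: d (ρ_c − ρ_w) = a (ρ_m − ρ_c).
a = d (ρ_c − ρ_w)/(ρ_m − ρ_c) = 5850 m × 1701/495 = 20100 m.

20100 m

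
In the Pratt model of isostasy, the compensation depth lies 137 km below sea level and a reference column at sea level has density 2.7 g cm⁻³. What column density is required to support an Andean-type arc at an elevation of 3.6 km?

Pratt balance: ρ_ref D = ρ (D + h).
ρ = ρ_ref D/(D + h) = 2.7 × 137 km/(137 km + 3.6 km) = 2.63 g cm⁻³.

2.63 g cm⁻³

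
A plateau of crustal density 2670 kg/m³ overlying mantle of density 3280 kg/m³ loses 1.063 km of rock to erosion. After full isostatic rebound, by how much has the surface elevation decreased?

0.198 km

Rebound u = e ρ_c/ρ_m = 1.063 km × 2670/3280 = 0.8653 km.
Net surface drop = e − u = 1.063 km − 0.8653 km = e (ρ_m − ρ_c)/ρ_m = 0.198 km.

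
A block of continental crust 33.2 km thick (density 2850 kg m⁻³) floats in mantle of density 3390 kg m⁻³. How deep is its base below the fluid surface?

27.9 km

Draft d = t ρ_obj/ρ_fluid = 33.2 km × 2850/3390 = 27.9 km.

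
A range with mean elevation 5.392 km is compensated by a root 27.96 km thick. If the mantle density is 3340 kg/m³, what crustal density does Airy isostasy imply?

ρ_c h = (ρ_m − ρ_c) r → ρ_c (h + r) = ρ_m r → ρ_c = ρ_m r / (h + r).
ρ_c = 3340 × 27.96 km / (5.392 km + 27.96 km) = 2800 kg/m³.

2800 kg/m³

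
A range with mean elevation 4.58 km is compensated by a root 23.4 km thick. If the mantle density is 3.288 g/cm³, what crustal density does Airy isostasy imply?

2.75 g/cm³

ρ_c h = (ρ_m − ρ_c) r → ρ_c (h + r) = ρ_m r → ρ_c = ρ_m r / (h + r).
ρ_c = 3.288 × 23.4 km / (4.58 km + 23.4 km) = 2.75 g/cm³.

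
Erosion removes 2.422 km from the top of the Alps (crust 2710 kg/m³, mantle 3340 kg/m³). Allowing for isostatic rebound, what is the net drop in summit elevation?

Rebound u = e ρ_c/ρ_m = 2.422 km × 2710/3340 = 1.965 km.
Net surface drop = e − u = 2.422 km − 1.965 km = e (ρ_m − ρ_c)/ρ_m = 0.457 km.

0.457 km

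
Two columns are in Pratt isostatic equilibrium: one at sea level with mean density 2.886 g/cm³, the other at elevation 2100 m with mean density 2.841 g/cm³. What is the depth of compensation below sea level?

133000 m

ρ_ref D = ρ (D + h) → D (ρ_ref − ρ) = ρ h.
D = ρ h/(ρ_ref − ρ) = 2.841 × 2100 m/(2.886 − 2.841) = 133000 m.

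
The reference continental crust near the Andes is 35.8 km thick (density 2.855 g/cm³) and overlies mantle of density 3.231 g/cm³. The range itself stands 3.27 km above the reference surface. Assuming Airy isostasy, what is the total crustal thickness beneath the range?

Root depth r = h ρ_c / (ρ_m − ρ_c) = 3.27 km × 2.855 / 0.376 = 24.83 km.
Total thickness = T + h + r = 35.8 km + 3.27 km + 24.83 km = 63.9 km.

63.9 km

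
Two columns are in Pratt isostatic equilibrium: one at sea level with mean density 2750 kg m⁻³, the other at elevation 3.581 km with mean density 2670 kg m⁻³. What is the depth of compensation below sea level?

ρ_ref D = ρ (D + h) → D (ρ_ref − ρ) = ρ h.
D = ρ h/(ρ_ref − ρ) = 2670 × 3.581 km/(2750 − 2670) = 120 km.

120 km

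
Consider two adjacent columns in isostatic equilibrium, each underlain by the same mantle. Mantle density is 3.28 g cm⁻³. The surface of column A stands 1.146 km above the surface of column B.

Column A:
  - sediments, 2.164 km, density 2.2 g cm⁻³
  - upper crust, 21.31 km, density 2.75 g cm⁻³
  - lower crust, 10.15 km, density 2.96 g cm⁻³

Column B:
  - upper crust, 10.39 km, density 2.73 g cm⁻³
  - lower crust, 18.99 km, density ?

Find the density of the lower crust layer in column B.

2.89 g cm⁻³

Take the compensation level at the base of the deeper column (depth z_c below the surface of column A) and equate Σ ρ_i t_i down to z_c; mantle fills any gap and the z_c terms cancel.
Column A: 2.164×2.2 + 21.31×2.75 + 10.15×2.96 + (z_c − 33.624)×3.28
Column B: 1.146×0 + 10.39×2.73 + 18.99×ρ + (z_c − 1.146 − 29.38)×3.28
The z_c×3.28 term appears on both sides and cancels. Collect the known terms of each column as K = Σ(ρt)_known − 3.28 × (depth of known layers): K_A = 93.4073 − 3.28×33.624 = −16.87942; K_B = 28.3647 − 3.28×(1.146 + 29.38) = −71.76058.
Balance: K_A = K_B + 18.99×ρ, so ρ = (K_A − K_B)/18.99 = 54.8812/18.99 = 2.89 g cm⁻³.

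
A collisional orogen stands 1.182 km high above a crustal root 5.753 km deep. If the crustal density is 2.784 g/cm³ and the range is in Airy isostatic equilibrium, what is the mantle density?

3.36 g/cm³

Airy balance: ρ_c h = (ρ_m − ρ_c) r → ρ_m = ρ_c (1 + h/r).
ρ_m = 2.784 × (1 + 1.182 km/5.753 km) = 3.36 g/cm³.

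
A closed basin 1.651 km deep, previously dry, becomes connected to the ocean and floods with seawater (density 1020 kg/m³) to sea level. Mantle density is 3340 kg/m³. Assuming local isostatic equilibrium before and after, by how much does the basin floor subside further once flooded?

0.726 km

After flooding the water column is d + s deep. Its weight must equal the weight of mantle displaced by the extra subsidence s: (d + s) ρ_w = s ρ_m.
s = d ρ_w / (ρ_m − ρ_w) = 1.651 km × 1020/(3340 − 1020) = 0.726 km.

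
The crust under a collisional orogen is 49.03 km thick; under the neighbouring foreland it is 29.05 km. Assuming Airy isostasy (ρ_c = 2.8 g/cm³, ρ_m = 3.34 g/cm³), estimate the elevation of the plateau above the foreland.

3.23 km

Excess crust Δ = 49.03 km − 29.05 km = 19.98 km, split between elevation h and root r with h + r = Δ.
Airy balance ρ_c h = (ρ_m − ρ_c) r gives r = h ρ_c/(ρ_m − ρ_c), so h (1 + ρ_c/(ρ_m − ρ_c)) = Δ, i.e. h = Δ (ρ_m − ρ_c)/ρ_m.
h = 19.98 km × 0.54/3.34 = 3.23 km.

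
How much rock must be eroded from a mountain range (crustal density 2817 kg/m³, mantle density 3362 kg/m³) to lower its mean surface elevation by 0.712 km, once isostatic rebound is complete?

Net drop Δ = e − u = e − e ρ_c/ρ_m = e (ρ_m − ρ_c)/ρ_m.
e = Δ ρ_m/(ρ_m − ρ_c) = 0.712 km × 3362/545 = 4.39 km.

4.39 km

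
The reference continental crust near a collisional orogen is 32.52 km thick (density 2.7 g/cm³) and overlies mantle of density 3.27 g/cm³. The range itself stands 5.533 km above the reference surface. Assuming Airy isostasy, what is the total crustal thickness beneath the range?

64.3 km

Root depth r = h ρ_c / (ρ_m − ρ_c) = 5.533 km × 2.7 / 0.57 = 26.21 km.
Total thickness = T + h + r = 32.52 km + 5.533 km + 26.21 km = 64.3 km.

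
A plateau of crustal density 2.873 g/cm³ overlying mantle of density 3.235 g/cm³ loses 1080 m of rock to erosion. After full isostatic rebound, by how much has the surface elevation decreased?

121 m

Rebound u = e ρ_c/ρ_m = 1080 m × 2.873/3.235 = 959.1 m.
Net surface drop = e − u = 1080 m − 959.1 m = e (ρ_m − ρ_c)/ρ_m = 121 m.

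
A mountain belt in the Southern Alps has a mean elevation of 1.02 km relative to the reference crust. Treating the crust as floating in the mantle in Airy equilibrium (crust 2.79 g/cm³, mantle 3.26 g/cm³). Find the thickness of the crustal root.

6.05 km

Equating mass per unit area of the two columns: the weight of the topography is balanced by the buoyancy of the root, ρ_c h = (ρ_m − ρ_c) r.
r = h · ρ_c / (ρ_m − ρ_c) = 1.02 km × 2.79 / (3.26 − 2.79) = 6.05 km.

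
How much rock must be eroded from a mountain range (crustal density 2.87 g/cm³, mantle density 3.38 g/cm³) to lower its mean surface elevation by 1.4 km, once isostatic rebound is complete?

Net drop Δ = e − u = e − e ρ_c/ρ_m = e (ρ_m − ρ_c)/ρ_m.
e = Δ ρ_m/(ρ_m − ρ_c) = 1.4 km × 3.38/0.51 = 9.28 km.

9.28 km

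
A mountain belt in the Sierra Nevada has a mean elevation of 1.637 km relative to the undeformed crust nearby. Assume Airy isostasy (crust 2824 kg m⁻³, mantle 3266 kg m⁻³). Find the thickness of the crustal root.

10.5 km

Balancing pressure at the compensation depth: the weight of the topography is balanced by the buoyancy of the root, ρ_c h = (ρ_m − ρ_c) r.
r = h · ρ_c / (ρ_m − ρ_c) = 1.637 km × 2824 / (3266 − 2824) = 10.5 km.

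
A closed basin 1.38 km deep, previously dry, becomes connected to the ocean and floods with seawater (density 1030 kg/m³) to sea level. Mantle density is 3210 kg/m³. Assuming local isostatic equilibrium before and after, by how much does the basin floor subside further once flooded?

After flooding the water column is d + s deep. Its weight must equal the weight of mantle displaced by the extra subsidence s: (d + s) ρ_w = s ρ_m.
s = d ρ_w / (ρ_m − ρ_w) = 1.38 km × 1030/(3210 − 1030) = 0.652 km.

0.652 km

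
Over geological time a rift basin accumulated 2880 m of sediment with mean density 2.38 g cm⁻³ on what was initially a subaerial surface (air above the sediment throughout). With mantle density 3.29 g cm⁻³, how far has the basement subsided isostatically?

2080 m

Subaerial load: s = t ρ_sed / ρ_m = 2880 m × 2.38/3.29 = 2080 m.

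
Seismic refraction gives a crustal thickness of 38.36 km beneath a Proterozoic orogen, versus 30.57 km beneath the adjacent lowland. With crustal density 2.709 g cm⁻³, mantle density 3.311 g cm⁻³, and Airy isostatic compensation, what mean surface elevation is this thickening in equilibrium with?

Excess crust Δ = 38.36 km − 30.57 km = 7.79 km, split between elevation h and root r with h + r = Δ.
Airy balance ρ_c h = (ρ_m − ρ_c) r gives r = h ρ_c/(ρ_m − ρ_c), so h (1 + ρ_c/(ρ_m − ρ_c)) = Δ, i.e. h = Δ (ρ_m − ρ_c)/ρ_m.
h = 7.79 km × 0.602/3.311 = 1.42 km.

1.42 km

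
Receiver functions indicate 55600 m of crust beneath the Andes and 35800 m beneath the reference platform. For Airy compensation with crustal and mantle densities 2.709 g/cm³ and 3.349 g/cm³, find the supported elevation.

3780 m

Excess crust Δ = 55600 m − 35800 m = 19800 m, split between elevation h and root r with h + r = Δ.
Airy balance ρ_c h = (ρ_m − ρ_c) r gives r = h ρ_c/(ρ_m − ρ_c), so h (1 + ρ_c/(ρ_m − ρ_c)) = Δ, i.e. h = Δ (ρ_m − ρ_c)/ρ_m.
h = 19800 m × 0.64/3.349 = 3780 m.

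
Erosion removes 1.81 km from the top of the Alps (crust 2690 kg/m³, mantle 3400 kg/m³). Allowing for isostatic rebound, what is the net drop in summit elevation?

0.378 km

Rebound u = e ρ_c/ρ_m = 1.81 km × 2690/3400 = 1.432 km.
Net surface drop = e − u = 1.81 km − 1.432 km = e (ρ_m − ρ_c)/ρ_m = 0.378 km.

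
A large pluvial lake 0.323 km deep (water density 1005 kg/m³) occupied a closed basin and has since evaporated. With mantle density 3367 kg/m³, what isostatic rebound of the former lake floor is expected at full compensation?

0.0964 km

u = d ρ_w/ρ_m = 0.323 km × 1005/3367 = 0.0964 km.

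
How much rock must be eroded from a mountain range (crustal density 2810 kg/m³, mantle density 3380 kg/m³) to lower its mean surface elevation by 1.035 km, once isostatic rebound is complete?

Net drop Δ = e − u = e − e ρ_c/ρ_m = e (ρ_m − ρ_c)/ρ_m.
e = Δ ρ_m/(ρ_m − ρ_c) = 1.035 km × 3380/570 = 6.14 km.

6.14 km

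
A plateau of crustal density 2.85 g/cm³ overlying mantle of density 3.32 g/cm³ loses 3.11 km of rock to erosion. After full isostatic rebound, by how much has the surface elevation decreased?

Rebound u = e ρ_c/ρ_m = 3.11 km × 2.85/3.32 = 2.67 km.
Net surface drop = e − u = 3.11 km − 2.67 km = e (ρ_m − ρ_c)/ρ_m = 0.44 km.

0.44 km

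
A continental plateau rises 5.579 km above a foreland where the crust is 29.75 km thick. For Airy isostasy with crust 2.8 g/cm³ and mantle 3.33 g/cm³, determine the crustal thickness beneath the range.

64.8 km

Root depth r = h ρ_c / (ρ_m − ρ_c) = 5.579 km × 2.8 / 0.53 = 29.47 km.
Total thickness = T + h + r = 29.75 km + 5.579 km + 29.47 km = 64.8 km.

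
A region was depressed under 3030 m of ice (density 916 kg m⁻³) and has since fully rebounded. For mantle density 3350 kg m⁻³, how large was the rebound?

829 m

Removing the load lets mantle flow back in; uplift u satisfies ρ_ice t = ρ_m u.
u = t ρ_ice/ρ_m = 3030 m × 916/3350 = 829 m.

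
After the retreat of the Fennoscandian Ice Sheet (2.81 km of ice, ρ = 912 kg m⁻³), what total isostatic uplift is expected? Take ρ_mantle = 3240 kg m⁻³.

0.791 km

Removing the load lets mantle flow back in; uplift u satisfies ρ_ice t = ρ_m u.
u = t ρ_ice/ρ_m = 2.81 km × 912/3240 = 0.791 km.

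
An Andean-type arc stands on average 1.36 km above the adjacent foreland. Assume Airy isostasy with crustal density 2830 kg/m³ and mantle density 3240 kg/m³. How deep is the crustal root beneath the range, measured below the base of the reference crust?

For local isostatic compensation: the weight of the topography is balanced by the buoyancy of the root, ρ_c h = (ρ_m − ρ_c) r.
r = h · ρ_c / (ρ_m − ρ_c) = 1.36 km × 2830 / (3240 − 2830) = 9.39 km.

9.39 km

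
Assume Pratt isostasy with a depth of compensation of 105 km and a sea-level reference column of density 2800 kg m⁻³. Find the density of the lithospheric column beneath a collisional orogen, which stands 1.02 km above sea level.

2770 kg m⁻³

Pratt balance: ρ_ref D = ρ (D + h).
ρ = ρ_ref D/(D + h) = 2800 × 105 km/(105 km + 1.02 km) = 2770 kg m⁻³.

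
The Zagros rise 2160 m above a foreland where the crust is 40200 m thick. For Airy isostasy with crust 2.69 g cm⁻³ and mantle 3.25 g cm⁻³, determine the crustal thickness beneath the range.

Root depth r = h ρ_c / (ρ_m − ρ_c) = 2160 m × 2.69 / 0.56 = 10380 m.
Total thickness = T + h + r = 40200 m + 2160 m + 10380 m = 52700 m.

52700 m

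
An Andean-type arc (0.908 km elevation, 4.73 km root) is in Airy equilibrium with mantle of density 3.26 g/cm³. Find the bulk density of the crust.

ρ_c h = (ρ_m − ρ_c) r → ρ_c (h + r) = ρ_m r → ρ_c = ρ_m r / (h + r).
ρ_c = 3.26 × 4.73 km / (0.908 km + 4.73 km) = 2.73 g/cm³.

2.73 g/cm³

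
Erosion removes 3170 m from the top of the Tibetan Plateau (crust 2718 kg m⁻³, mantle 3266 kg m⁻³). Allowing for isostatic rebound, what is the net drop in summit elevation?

Rebound u = e ρ_c/ρ_m = 3170 m × 2718/3266 = 2638 m.
Net surface drop = e − u = 3170 m − 2638 m = e (ρ_m − ρ_c)/ρ_m = 532 m.

532 m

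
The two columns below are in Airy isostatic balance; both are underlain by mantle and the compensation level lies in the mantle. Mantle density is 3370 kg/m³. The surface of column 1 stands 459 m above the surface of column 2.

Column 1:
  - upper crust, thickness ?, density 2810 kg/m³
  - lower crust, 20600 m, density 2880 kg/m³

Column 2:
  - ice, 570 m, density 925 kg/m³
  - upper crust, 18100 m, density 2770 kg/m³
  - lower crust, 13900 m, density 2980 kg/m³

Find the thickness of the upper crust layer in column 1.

Take the compensation level at the base of the deeper column (depth z_c below the surface of column 1) and equate Σ ρ_i t_i down to z_c; mantle fills any gap and the z_c terms cancel.
Column 1: x×2810 + 20600×2880 + (z_c − 20600 − x)×3370
Column 2: 459×0 + 570×925 + 18100×2770 + 13900×2980 + (z_c − 459 − 32570)×3370
The z_c×3370 term appears on both sides and cancels. Collect the known terms of each column as K = Σ(ρt)_known − 3370 × (depth of known layers): K_1 = 59328000 − 3370×20600 = −10094000; K_2 = 92086250 − 3370×(459 + 32570) = −19221480.
Balance: K_1 − x×(3370 − 2810) = K_2, so x = (K_1 − K_2)/(3370 − 2810) = 9127480/560 = 16300 m.

16300 m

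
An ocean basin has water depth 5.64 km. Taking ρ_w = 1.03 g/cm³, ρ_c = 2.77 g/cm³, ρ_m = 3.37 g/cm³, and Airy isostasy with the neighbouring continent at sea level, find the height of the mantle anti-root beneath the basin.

For local isostatic compensation: replacing crust with seawater at the top is compensated by replacing crust with mantle at the base: d (ρ_c − ρ_w) = a (ρ_m − ρ_c).
a = d (ρ_c − ρ_w)/(ρ_m − ρ_c) = 5.64 km × 1.74/0.6 = 16.4 km.

16.4 km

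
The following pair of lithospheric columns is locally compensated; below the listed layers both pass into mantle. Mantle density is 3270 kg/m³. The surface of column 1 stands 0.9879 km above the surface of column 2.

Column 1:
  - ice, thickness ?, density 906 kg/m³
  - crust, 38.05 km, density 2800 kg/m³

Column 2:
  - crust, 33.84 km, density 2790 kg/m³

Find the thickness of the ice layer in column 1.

Take the compensation level at the base of the deeper column (depth z_c below the surface of column 1) and equate Σ ρ_i t_i down to z_c; mantle fills any gap and the z_c terms cancel.
Column 1: x×906 + 38.05×2800 + (z_c − 38.05 − x)×3270
Column 2: 0.9879×0 + 33.84×2790 + (z_c − 0.9879 − 33.84)×3270
The z_c×3270 term appears on both sides and cancels. Collect the known terms of each column as K = Σ(ρt)_known − 3270 × (depth of known layers): K_1 = 106540 − 3270×38.05 = −17883.5; K_2 = 94413.6 − 3270×(0.9879 + 33.84) = −19473.633.
Balance: K_1 − x×(3270 − 906) = K_2, so x = (K_1 − K_2)/(3270 − 906) = 1590.13/2364 = 0.673 km.

0.673 km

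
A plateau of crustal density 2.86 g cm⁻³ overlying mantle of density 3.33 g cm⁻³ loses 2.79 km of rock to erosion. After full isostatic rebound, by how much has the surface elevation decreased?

0.394 km

Rebound u = e ρ_c/ρ_m = 2.79 km × 2.86/3.33 = 2.396 km.
Net surface drop = e − u = 2.79 km − 2.396 km = e (ρ_m − ρ_c)/ρ_m = 0.394 km.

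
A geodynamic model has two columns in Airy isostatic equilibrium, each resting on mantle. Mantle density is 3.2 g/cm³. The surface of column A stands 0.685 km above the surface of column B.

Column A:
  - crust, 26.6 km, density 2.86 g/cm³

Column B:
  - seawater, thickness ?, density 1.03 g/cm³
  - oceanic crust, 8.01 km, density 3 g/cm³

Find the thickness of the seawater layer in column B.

Take the compensation level at the base of the deeper column (depth z_c below the surface of column A) and equate Σ ρ_i t_i down to z_c; mantle fills any gap and the z_c terms cancel.
Column A: 26.6×2.86 + (z_c − 26.6)×3.2
Column B: 0.685×0 + x×1.03 + 8.01×3 + (z_c − 0.685 − 8.01 − x)×3.2
The z_c×3.2 term appears on both sides and cancels. Collect the known terms of each column as K = Σ(ρt)_known − 3.2 × (depth of known layers): K_A = 76.076 − 3.2×26.6 = −9.044; K_B = 24.03 − 3.2×(0.685 + 8.01) = −3.794.
Balance: K_A = K_B − x×(3.2 − 1.03), so x = (K_B − K_A)/(3.2 − 1.03) = 5.25/2.17 = 2.42 km.

2.42 km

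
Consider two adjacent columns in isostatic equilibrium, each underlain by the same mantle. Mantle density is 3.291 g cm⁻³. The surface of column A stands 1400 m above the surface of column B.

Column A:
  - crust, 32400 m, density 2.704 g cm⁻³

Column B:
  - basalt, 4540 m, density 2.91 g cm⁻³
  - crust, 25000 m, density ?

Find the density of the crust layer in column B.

2.78 g cm⁻³

Take the compensation level at the base of the deeper column (depth z_c below the surface of column A) and equate Σ ρ_i t_i down to z_c; mantle fills any gap and the z_c terms cancel.
Column A: 32400×2.704 + (z_c − 32400)×3.291
Column B: 1400×0 + 4540×2.91 + 25000×ρ + (z_c − 1400 − 29540)×3.291
The z_c×3.291 term appears on both sides and cancels. Collect the known terms of each column as K = Σ(ρt)_known − 3.291 × (depth of known layers): K_A = 87609.6 − 3.291×32400 = −19018.8; K_B = 13211.4 − 3.291×(1400 + 29540) = −88612.14.
Balance: K_A = K_B + 25000×ρ, so ρ = (K_A − K_B)/25000 = 69593.3/25000 = 2.78 g cm⁻³.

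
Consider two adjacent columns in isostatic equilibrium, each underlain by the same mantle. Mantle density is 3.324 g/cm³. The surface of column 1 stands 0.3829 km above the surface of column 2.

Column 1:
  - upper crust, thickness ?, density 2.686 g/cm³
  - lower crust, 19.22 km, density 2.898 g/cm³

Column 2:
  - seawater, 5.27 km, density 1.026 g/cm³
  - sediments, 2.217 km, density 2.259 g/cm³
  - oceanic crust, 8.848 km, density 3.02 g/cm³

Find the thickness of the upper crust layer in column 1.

Take the compensation level at the base of the deeper column (depth z_c below the surface of column 1) and equate Σ ρ_i t_i down to z_c; mantle fills any gap and the z_c terms cancel.
Column 1: x×2.686 + 19.22×2.898 + (z_c − 19.22 − x)×3.324
Column 2: 0.3829×0 + 5.27×1.026 + 2.217×2.259 + 8.848×3.02 + (z_c − 0.3829 − 16.335)×3.324
The z_c×3.324 term appears on both sides and cancels. Collect the known terms of each column as K = Σ(ρt)_known − 3.324 × (depth of known layers): K_1 = 55.69956 − 3.324×19.22 = −8.18772; K_2 = 37.136183 − 3.324×(0.3829 + 16.335) = −18.4341166.
Balance: K_1 − x×(3.324 − 2.686) = K_2, so x = (K_1 − K_2)/(3.324 − 2.686) = 10.2464/0.638 = 16.1 km.

16.1 km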